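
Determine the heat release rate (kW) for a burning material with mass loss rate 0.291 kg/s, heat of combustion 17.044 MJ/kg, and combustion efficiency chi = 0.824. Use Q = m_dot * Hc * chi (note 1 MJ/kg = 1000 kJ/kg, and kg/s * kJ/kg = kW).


Hc = 17.044 MJ/kg = 17.044 * 1000 kJ/kg = 17044 kJ/kg
Q = 0.291 kg/s * 17044 kJ/kg * 0.824 = 4086.9 kW

4086.9 kW


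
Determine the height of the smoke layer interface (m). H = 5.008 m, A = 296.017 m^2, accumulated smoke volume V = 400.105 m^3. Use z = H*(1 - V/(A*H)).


V/(A*H) = 0.26989
1 - 0.26989 = 0.73011
z = 5.008 * 0.73011 = 3.6564 m

3.6564 m


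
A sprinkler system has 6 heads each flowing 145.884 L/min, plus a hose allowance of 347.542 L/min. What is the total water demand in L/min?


Sprinkler demand = 6 * 145.884 = 875.304 L/min
Total = 875.304 + 347.542 = 1222.846 L/min

1222.846 L/min


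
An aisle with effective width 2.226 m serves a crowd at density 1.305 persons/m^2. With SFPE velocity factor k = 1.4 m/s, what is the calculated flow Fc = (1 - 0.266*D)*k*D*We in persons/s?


1 - 0.266*D = 1 - 0.266*1.305 = 0.65287
Fs = 0.65287 * 1.4 * 1.305 = 1.1928 persons/(s*m)
Fc = 1.1928 * 2.226 = 2.6552 persons/s

2.6552 persons/s


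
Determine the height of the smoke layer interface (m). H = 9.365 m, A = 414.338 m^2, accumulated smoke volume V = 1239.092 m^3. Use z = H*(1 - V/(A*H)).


V/(A*H) = 0.31933
1 - 0.31933 = 0.68067
z = 9.365 * 0.68067 = 6.3745 m

6.3745 m


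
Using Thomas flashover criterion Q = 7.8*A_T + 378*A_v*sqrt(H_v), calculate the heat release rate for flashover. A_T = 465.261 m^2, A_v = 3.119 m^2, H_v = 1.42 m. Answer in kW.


7.8*A_T = 3629.0
sqrt(H_v) = 1.1916
378*A_v*sqrt(H_v) = 1404.9
Q = 3629.0 + 1404.9 = 5034.0 kW

5034.0 kW


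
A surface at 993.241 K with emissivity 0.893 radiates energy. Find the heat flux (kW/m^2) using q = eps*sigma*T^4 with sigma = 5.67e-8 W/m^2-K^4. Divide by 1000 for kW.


T^4 = 9.7324e+11
q = 0.893 * 5.67e-8 * 9.7324e+11 / 1000 = 49.278 kW/m^2

49.278 kW/m^2


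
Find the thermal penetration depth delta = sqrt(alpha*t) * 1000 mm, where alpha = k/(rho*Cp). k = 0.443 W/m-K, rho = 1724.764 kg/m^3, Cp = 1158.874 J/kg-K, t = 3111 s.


alpha = 0.443 / (1724.764 * 1158.874) = 2.2163e-07 m^2/s
alpha * t = 0.00068951
delta = sqrt(0.00068951) * 1000 = 26.258 mm

26.258 mm


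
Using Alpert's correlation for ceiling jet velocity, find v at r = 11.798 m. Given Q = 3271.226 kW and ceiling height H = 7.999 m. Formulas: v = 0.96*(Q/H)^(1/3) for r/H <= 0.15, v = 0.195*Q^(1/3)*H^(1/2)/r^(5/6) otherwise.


r/H = 11.798 / 7.999 = 1.4749
r/H > 0.15, so v = 0.195*Q^(1/3)*H^(1/2)/r^(5/6)
Q^(1/3) = 14.845
H^(1/2) = 2.8283
r^(5/6) = 7.8194
v = 0.195 * 14.845 * 2.8283 / 7.8194 = 1.0470 m/s

1.0470 m/s


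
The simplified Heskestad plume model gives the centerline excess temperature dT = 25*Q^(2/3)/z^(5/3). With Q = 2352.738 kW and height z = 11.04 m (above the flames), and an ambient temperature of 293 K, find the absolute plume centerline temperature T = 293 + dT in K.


Q^(2/3) = 176.90
z^(5/3) = 54.737
dT = 25 * 176.90 / 54.737 = 80.793 K
T = 293 + 80.793 = 373.79 K

373.79 K


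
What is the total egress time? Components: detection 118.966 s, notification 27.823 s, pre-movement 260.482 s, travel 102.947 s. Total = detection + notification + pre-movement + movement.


Total = 118.966 + 27.823 + 260.482 + 102.947 = 510.218 s

510.218 s


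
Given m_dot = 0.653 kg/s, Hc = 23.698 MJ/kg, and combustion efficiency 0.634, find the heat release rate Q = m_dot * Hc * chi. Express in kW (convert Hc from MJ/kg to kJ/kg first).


Hc = 23.698 MJ/kg = 23.698 * 1000 kJ/kg = 23698 kJ/kg
Q = 0.653 kg/s * 23698 kJ/kg * 0.634 = 9811.0 kW

9811.0 kW


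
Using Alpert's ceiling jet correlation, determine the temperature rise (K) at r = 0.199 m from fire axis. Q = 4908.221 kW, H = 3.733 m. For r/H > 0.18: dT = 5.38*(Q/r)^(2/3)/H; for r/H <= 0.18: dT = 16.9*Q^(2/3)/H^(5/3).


r/H = 0.199 / 3.733 = 0.053308
r/H <= 0.18, so dT = 16.9*Q^(2/3)/H^(5/3)
Q^(2/3) = 288.81
H^(5/3) = 8.9832
dT = 16.9 * 288.81 / 8.9832 = 543.34 K

543.34 K


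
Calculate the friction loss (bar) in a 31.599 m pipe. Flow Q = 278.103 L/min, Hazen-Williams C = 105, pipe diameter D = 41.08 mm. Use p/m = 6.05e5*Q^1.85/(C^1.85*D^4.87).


Q^1.85 = 33249
C^1.85 = 5485.3
D^4.87 = 7.2174e+07
p/m = 0.050811 bar/m
p_total = 0.050811 * 31.599 = 1.6056 bar

1.6056 bar


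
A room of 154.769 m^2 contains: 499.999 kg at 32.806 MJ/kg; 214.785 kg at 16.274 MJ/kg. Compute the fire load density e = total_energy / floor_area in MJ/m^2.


Total energy = 499.999*32.806 + 214.785*16.274
= 16402.97 + 3495.411
= 19898.38 MJ
e = 19898.38 / 154.769 = 128.57 MJ/m^2

128.57 MJ/m^2


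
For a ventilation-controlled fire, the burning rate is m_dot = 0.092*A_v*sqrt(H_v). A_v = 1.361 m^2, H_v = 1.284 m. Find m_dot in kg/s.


sqrt(H_v) = 1.1331
m_dot = 0.092 * 1.361 * 1.1331 = 0.14188 kg/s

0.14188 kg/s


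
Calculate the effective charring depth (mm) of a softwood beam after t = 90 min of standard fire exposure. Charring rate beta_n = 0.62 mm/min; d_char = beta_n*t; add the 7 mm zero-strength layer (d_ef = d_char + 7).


d_char = 0.62 * 90 = 55.8 mm
d_ef = 55.8 + 1.0*7 = 62.8 mm

62.8 mm


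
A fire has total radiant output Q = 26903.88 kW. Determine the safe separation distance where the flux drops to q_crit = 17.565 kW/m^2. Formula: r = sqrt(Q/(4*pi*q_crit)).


4*pi*q_crit = 220.73
Q/(4*pi*q_crit) = 121.89
r = sqrt(121.89) = 11.040 m

11.040 m


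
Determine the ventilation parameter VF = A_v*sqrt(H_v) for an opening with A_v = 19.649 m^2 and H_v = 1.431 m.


sqrt(H_v) = 1.1962
VF = 19.649 * 1.1962 = 23.505 m^(5/2)

23.505 m^(5/2)


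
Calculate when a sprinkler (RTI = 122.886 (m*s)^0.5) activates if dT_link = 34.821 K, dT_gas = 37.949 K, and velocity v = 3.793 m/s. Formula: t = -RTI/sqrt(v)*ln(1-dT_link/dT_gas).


dT_link/dT_gas = 0.91757
ln(1 - 0.91757) = -2.4958
t = -122.886 / sqrt(3.793) * -2.4958 = 157.48 s

157.48 s


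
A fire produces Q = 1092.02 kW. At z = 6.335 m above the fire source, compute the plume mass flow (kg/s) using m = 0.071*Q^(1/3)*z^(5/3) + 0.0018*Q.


Q^(1/3) = 10.298
z^(5/3) = 21.689
First term = 0.071 * 10.298 * 21.689 = 15.858
Second term = 0.0018 * 1092.02 = 1.9656
m = 17.824 kg/s

17.824 kg/s


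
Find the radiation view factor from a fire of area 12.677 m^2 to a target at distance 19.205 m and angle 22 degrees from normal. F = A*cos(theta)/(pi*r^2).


cos(22 deg) = 0.92718
pi*r^2 = 1158.7
F = 12.677 * 0.92718 / 1158.7 = 0.010144

0.010144


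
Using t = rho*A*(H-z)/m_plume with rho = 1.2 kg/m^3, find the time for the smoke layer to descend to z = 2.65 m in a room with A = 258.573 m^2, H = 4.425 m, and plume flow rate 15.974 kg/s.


H - z = 1.775 m
t = 1.2 * 258.573 * 1.775 / 15.974 = 34.479 s

34.479 s


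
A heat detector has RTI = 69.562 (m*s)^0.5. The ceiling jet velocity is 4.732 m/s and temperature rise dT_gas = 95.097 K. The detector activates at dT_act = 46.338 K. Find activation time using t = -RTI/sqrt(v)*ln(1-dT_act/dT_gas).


dT_act/dT_gas = 0.48727
ln(1 - 0.48727) = -0.66801
t = -69.562 / sqrt(4.732) * -0.66801 = 21.361 s

21.361 s


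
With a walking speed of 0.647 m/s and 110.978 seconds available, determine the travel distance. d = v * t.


d = 0.647 * 110.978 = 71.803 m

71.803 m


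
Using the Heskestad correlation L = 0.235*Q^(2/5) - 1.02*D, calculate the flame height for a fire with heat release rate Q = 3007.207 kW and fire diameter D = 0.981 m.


Q^(2/5) = 24.619
0.235 * Q^(2/5) = 5.7854
1.02 * D = 1.0006
L = 4.7848 m

4.7848 m


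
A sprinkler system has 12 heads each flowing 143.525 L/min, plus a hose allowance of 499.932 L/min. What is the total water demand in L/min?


Sprinkler demand = 12 * 143.525 = 1722.3 L/min
Total = 1722.3 + 499.932 = 2222.232 L/min

2222.232 L/min


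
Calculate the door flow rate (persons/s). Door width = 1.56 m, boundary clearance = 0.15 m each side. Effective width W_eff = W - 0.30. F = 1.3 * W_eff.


W_eff = 1.56 - 0.30 = 1.26 m
F = 1.3 * 1.26 = 1.638 persons/s

1.638 persons/s


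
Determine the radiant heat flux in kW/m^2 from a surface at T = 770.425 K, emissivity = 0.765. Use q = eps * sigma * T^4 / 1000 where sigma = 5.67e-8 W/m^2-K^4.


T^4 = 3.5231e+11
q = 0.765 * 5.67e-8 * 3.5231e+11 / 1000 = 15.281 kW/m^2

15.281 kW/m^2


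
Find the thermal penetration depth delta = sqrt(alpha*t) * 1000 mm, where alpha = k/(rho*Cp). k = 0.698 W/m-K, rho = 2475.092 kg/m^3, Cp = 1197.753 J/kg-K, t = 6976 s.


alpha = 0.698 / (2475.092 * 1197.753) = 2.3545e-07 m^2/s
alpha * t = 0.0016425
delta = sqrt(0.0016425) * 1000 = 40.528 mm

40.528 mm


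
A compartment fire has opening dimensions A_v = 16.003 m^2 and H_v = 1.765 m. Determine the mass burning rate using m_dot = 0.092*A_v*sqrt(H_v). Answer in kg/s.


sqrt(H_v) = 1.3285
m_dot = 0.092 * 16.003 * 1.3285 = 1.9560 kg/s

1.9560 kg/s


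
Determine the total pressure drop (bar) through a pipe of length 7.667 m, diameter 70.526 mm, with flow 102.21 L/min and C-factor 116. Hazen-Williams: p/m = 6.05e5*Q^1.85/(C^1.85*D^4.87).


Q^1.85 = 5218.7
C^1.85 = 6595.5
D^4.87 = 1.0034e+09
p/m = 0.00047710 bar/m
p_total = 0.00047710 * 7.667 = 0.0036579 bar

0.0036579 bar


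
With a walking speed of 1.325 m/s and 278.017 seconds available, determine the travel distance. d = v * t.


d = 1.325 * 278.017 = 368.37 m

368.37 m


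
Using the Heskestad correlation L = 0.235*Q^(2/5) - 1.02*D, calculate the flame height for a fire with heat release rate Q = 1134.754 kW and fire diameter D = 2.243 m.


Q^(2/5) = 16.671
0.235 * Q^(2/5) = 3.9177
1.02 * D = 2.2879
L = 1.6298 m

1.6298 m


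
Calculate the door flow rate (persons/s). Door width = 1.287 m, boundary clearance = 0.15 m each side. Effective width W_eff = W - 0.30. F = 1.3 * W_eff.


W_eff = 1.287 - 0.30 = 0.987 m
F = 1.3 * 0.987 = 1.2831 persons/s

1.2831 persons/s


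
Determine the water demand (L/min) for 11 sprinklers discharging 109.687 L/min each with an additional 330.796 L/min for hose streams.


Sprinkler demand = 11 * 109.687 = 1206.557 L/min
Total = 1206.557 + 330.796 = 1537.353 L/min

1537.353 L/min


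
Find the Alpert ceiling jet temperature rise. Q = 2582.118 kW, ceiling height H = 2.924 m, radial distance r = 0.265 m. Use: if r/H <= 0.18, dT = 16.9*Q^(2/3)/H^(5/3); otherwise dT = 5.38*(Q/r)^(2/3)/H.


r/H = 0.265 / 2.924 = 0.090629
r/H <= 0.18, so dT = 16.9*Q^(2/3)/H^(5/3)
Q^(2/3) = 188.21
H^(5/3) = 5.9790
dT = 16.9 * 188.21 / 5.9790 = 532.00 K

532.00 K


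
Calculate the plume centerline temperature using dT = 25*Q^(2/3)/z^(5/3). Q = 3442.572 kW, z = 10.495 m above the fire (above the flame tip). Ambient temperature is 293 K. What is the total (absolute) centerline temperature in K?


Q^(2/3) = 227.99
z^(5/3) = 50.308
dT = 25 * 227.99 / 50.308 = 113.30 K
T = 293 + 113.30 = 406.30 K

406.30 K


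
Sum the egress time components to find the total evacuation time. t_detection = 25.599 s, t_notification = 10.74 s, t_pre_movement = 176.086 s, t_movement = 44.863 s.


Total = 25.599 + 10.74 + 176.086 + 44.863 = 257.288 s

257.288 s


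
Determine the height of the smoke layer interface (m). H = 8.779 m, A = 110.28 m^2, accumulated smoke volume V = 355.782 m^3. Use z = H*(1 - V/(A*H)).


V/(A*H) = 0.36749
1 - 0.36749 = 0.63251
z = 8.779 * 0.63251 = 5.5528 m

5.5528 m


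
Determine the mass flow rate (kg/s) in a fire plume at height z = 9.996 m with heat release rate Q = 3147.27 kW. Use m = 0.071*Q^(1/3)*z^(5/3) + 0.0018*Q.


Q^(1/3) = 14.655
z^(5/3) = 46.385
First term = 0.071 * 14.655 * 46.385 = 48.263
Second term = 0.0018 * 3147.27 = 5.6651
m = 53.928 kg/s

53.928 kg/s


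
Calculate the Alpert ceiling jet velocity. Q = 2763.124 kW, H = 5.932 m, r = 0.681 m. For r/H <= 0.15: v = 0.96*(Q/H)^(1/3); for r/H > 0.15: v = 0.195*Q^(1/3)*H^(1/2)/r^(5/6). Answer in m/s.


r/H = 0.681 / 5.932 = 0.11480
r/H <= 0.15, so v = 0.96*(Q/H)^(1/3)
Q/H = 465.80
(Q/H)^(1/3) = 7.7517
v = 0.96 * 7.7517 = 7.4417 m/s

7.4417 m/s


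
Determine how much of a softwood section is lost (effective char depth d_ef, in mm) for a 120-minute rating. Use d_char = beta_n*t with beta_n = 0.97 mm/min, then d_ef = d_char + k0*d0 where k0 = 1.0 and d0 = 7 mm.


d_char = 0.97 * 120 = 116.4 mm
d_ef = 116.4 + 1.0*7 = 123.4 mm

123.4 mm


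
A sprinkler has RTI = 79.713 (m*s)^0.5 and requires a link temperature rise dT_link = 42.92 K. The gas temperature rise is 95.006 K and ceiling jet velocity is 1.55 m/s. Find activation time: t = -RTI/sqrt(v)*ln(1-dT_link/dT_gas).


dT_link/dT_gas = 0.45176
ln(1 - 0.45176) = -0.60104
t = -79.713 / sqrt(1.55) * -0.60104 = 38.483 s

38.483 s


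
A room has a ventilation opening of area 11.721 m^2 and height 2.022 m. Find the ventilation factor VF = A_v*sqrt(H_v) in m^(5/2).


sqrt(H_v) = 1.4220
VF = 11.721 * 1.4220 = 16.667 m^(5/2)

16.667 m^(5/2)


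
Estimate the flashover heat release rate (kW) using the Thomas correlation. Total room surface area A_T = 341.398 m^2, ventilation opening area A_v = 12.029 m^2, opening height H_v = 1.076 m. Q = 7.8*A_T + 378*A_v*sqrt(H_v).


7.8*A_T = 2662.9
sqrt(H_v) = 1.0373
378*A_v*sqrt(H_v) = 4716.6
Q = 2662.9 + 4716.6 = 7379.5 kW

7379.5 kW


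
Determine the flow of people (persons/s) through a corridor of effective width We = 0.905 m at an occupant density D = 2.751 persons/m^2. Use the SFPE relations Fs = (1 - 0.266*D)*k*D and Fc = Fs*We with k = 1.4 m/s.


1 - 0.266*D = 1 - 0.266*2.751 = 0.26823
Fs = 0.26823 * 1.4 * 2.751 = 1.0331 persons/(s*m)
Fc = 1.0331 * 0.905 = 0.93493 persons/s

0.93493 persons/s


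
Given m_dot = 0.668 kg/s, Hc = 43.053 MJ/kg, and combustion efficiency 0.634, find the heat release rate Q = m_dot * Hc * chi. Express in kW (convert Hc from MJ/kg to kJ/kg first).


Hc = 43.053 MJ/kg = 43.053 * 1000 kJ/kg = 43053 kJ/kg
Q = 0.668 kg/s * 43053 kJ/kg * 0.634 = 18233 kW

18233 kW


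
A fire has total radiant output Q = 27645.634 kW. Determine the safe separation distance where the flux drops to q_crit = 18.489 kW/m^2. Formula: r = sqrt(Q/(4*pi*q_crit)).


4*pi*q_crit = 232.34
Q/(4*pi*q_crit) = 118.99
r = sqrt(118.99) = 10.908 m

10.908 m


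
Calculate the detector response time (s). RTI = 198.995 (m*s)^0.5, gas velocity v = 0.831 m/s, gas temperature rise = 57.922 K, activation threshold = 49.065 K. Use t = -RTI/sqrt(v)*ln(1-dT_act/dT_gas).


dT_act/dT_gas = 0.84709
ln(1 - 0.84709) = -1.8779
t = -198.995 / sqrt(0.831) * -1.8779 = 409.93 s

409.93 s


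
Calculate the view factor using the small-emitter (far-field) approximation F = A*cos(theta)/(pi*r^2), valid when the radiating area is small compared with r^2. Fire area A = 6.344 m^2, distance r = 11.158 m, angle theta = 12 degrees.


cos(12 deg) = 0.97815
pi*r^2 = 391.13
F = 6.344 * 0.97815 / 391.13 = 0.015865

0.015865


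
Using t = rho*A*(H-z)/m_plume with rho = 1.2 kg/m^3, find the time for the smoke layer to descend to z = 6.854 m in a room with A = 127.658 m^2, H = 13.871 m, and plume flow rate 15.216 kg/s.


H - z = 7.017 m
t = 1.2 * 127.658 * 7.017 / 15.216 = 70.645 s

70.645 s


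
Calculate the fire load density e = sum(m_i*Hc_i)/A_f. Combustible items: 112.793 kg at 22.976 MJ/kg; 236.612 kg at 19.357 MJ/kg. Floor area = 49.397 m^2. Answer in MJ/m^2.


Total energy = 112.793*22.976 + 236.612*19.357
= 2591.532 + 4580.098
= 7171.630 MJ
e = 7171.630 / 49.397 = 145.18 MJ/m^2

145.18 MJ/m^2


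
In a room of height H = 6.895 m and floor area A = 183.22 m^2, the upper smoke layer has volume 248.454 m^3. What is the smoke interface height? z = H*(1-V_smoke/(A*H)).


V/(A*H) = 0.19667
1 - 0.19667 = 0.80333
z = 6.895 * 0.80333 = 5.5390 m

5.5390 m


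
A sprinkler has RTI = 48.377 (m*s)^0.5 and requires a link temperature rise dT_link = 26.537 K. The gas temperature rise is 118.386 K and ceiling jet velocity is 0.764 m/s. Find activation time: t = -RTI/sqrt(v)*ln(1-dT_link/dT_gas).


dT_link/dT_gas = 0.22416
ln(1 - 0.22416) = -0.25380
t = -48.377 / sqrt(0.764) * -0.25380 = 14.047 s

14.047 s


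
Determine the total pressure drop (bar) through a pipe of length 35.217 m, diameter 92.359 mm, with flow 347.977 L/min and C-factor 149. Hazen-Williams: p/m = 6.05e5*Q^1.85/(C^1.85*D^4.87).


Q^1.85 = 50335
C^1.85 = 10481
D^4.87 = 3.7315e+09
p/m = 0.00077866 bar/m
p_total = 0.00077866 * 35.217 = 0.027422 bar

0.027422 bar


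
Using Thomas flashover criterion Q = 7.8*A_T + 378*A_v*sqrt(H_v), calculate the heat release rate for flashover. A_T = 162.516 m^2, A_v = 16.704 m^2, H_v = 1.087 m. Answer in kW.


7.8*A_T = 1267.6
sqrt(H_v) = 1.0426
378*A_v*sqrt(H_v) = 6583.0
Q = 1267.6 + 6583.0 = 7850.7 kW

7850.7 kW


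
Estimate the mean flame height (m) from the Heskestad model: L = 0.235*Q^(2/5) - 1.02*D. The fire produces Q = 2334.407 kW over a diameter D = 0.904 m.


Q^(2/5) = 22.247
0.235 * Q^(2/5) = 5.2280
1.02 * D = 0.92208
L = 4.3060 m

4.3060 m


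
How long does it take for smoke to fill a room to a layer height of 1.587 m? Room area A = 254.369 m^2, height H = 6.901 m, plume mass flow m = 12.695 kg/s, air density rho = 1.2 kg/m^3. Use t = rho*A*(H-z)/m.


H - z = 5.314 m
t = 1.2 * 254.369 * 5.314 / 12.695 = 127.77 s

127.77 s


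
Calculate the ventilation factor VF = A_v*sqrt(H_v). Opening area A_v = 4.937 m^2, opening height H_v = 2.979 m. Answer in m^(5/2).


sqrt(H_v) = 1.7260
VF = 4.937 * 1.7260 = 8.5212 m^(5/2)

8.5212 m^(5/2)


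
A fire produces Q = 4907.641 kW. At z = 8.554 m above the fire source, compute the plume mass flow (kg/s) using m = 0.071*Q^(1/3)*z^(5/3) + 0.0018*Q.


Q^(1/3) = 16.994
z^(5/3) = 35.778
First term = 0.071 * 16.994 * 35.778 = 43.168
Second term = 0.0018 * 4907.641 = 8.8338
m = 52.002 kg/s

52.002 kg/s


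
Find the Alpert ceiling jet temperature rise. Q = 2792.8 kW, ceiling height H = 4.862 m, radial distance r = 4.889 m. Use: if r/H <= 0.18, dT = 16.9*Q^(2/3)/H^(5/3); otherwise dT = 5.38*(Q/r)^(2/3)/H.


r/H = 4.889 / 4.862 = 1.0056
r/H > 0.18, so dT = 5.38*(Q/r)^(2/3)/H
Q/r = 571.24
(Q/r)^(2/3) = 68.846
dT = 5.38 * 68.846 / 4.862 = 76.181 K

76.181 K


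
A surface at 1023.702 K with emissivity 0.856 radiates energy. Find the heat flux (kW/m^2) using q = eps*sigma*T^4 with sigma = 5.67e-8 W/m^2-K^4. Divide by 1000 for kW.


T^4 = 1.0982e+12
q = 0.856 * 5.67e-8 * 1.0982e+12 / 1000 = 53.303 kW/m^2

53.303 kW/m^2


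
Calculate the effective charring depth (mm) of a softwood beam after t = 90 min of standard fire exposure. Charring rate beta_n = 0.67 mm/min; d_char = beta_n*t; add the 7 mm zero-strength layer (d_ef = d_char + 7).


d_char = 0.67 * 90 = 60.3 mm
d_ef = 60.3 + 1.0*7 = 67.3 mm

67.3 mm


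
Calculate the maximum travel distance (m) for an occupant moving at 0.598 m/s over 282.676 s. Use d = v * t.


d = 0.598 * 282.676 = 169.04 m

169.04 m


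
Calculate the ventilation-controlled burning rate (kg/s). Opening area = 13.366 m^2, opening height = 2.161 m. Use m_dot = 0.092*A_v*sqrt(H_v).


sqrt(H_v) = 1.4700
m_dot = 0.092 * 13.366 * 1.4700 = 1.8077 kg/s

1.8077 kg/s


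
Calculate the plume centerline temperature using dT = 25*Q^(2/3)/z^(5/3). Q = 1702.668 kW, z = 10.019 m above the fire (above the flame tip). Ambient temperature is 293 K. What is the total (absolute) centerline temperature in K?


Q^(2/3) = 142.59
z^(5/3) = 46.563
dT = 25 * 142.59 / 46.563 = 76.557 K
T = 293 + 76.557 = 369.56 K

369.56 K


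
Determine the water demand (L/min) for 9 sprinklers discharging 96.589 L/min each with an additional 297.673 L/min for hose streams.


Sprinkler demand = 9 * 96.589 = 869.301 L/min
Total = 869.301 + 297.673 = 1166.974 L/min

1166.974 L/min


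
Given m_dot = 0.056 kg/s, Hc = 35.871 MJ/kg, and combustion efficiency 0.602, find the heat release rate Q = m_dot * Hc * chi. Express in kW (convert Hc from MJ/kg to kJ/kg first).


Hc = 35.871 MJ/kg = 35.871 * 1000 kJ/kg = 35871 kJ/kg
Q = 0.056 kg/s * 35871 kJ/kg * 0.602 = 1209.3 kW

1209.3 kW


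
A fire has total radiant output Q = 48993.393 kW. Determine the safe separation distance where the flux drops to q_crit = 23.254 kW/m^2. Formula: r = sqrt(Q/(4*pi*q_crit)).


4*pi*q_crit = 292.22
Q/(4*pi*q_crit) = 167.66
r = sqrt(167.66) = 12.948 m

12.948 m


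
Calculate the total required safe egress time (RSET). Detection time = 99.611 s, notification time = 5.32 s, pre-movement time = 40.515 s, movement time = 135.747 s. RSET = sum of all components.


Total = 99.611 + 5.32 + 40.515 + 135.747 = 281.193 s

281.193 s


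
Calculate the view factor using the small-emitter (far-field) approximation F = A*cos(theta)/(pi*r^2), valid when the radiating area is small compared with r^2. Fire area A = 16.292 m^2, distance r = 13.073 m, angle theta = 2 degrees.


cos(2 deg) = 0.99939
pi*r^2 = 536.91
F = 16.292 * 0.99939 / 536.91 = 0.030326

0.030326


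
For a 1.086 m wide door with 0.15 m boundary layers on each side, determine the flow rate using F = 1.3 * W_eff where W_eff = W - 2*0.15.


W_eff = 1.086 - 0.30 = 0.786 m
F = 1.3 * 0.786 = 1.0218 persons/s

1.0218 persons/s


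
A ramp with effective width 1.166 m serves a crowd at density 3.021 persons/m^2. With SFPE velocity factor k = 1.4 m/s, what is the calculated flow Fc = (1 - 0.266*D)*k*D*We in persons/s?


1 - 0.266*D = 1 - 0.266*3.021 = 0.19641
Fs = 0.19641 * 1.4 * 3.021 = 0.83071 persons/(s*m)
Fc = 0.83071 * 1.166 = 0.96861 persons/s

0.96861 persons/s


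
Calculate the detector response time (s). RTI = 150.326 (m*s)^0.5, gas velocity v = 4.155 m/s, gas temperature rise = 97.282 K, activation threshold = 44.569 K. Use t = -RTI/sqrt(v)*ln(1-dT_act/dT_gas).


dT_act/dT_gas = 0.45814
ln(1 - 0.45814) = -0.61275
t = -150.326 / sqrt(4.155) * -0.61275 = 45.189 s

45.189 s


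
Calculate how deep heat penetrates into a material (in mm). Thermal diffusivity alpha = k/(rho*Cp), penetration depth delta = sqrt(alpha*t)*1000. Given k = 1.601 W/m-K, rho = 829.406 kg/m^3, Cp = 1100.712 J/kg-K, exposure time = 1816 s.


alpha = 1.601 / (829.406 * 1100.712) = 1.7537e-06 m^2/s
alpha * t = 0.0031847
delta = sqrt(0.0031847) * 1000 = 56.433 mm

56.433 mm


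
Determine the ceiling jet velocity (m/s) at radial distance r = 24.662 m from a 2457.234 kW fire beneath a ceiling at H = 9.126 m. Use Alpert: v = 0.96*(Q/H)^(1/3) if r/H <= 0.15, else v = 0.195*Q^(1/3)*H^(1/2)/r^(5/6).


r/H = 24.662 / 9.126 = 2.7024
r/H > 0.15, so v = 0.195*Q^(1/3)*H^(1/2)/r^(5/6)
Q^(1/3) = 13.494
H^(1/2) = 3.0209
r^(5/6) = 14.455
v = 0.195 * 13.494 * 3.0209 / 14.455 = 0.54992 m/s

0.54992 m/s


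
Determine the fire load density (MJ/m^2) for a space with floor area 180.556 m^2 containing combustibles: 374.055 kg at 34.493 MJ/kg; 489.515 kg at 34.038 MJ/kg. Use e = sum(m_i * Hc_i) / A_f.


Total energy = 374.055*34.493 + 489.515*34.038
= 12902.28 + 16662.11
= 29564.39 MJ
e = 29564.39 / 180.556 = 163.74 MJ/m^2

163.74 MJ/m^2


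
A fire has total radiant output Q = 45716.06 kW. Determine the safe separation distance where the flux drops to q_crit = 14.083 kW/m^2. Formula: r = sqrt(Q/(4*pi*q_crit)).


4*pi*q_crit = 176.97
Q/(4*pi*q_crit) = 258.32
r = sqrt(258.32) = 16.072 m

16.072 m


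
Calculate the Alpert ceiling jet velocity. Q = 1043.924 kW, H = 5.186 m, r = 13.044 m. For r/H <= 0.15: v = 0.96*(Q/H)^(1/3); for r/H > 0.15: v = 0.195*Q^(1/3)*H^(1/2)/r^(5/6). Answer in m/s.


r/H = 13.044 / 5.186 = 2.5152
r/H > 0.15, so v = 0.195*Q^(1/3)*H^(1/2)/r^(5/6)
Q^(1/3) = 10.144
H^(1/2) = 2.2773
r^(5/6) = 8.5018
v = 0.195 * 10.144 * 2.2773 / 8.5018 = 0.52986 m/s

0.52986 m/s


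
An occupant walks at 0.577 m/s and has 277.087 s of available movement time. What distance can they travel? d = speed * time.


d = 0.577 * 277.087 = 159.88 m

159.88 m


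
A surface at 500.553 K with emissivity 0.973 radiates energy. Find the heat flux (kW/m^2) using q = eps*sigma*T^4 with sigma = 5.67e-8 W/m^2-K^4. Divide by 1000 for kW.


T^4 = 6.2777e+10
q = 0.973 * 5.67e-8 * 6.2777e+10 / 1000 = 3.4633 kW/m^2

3.4633 kW/m^2


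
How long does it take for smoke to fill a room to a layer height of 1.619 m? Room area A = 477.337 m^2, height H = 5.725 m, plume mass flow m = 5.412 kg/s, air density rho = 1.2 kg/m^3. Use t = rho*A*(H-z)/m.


H - z = 4.106 m
t = 1.2 * 477.337 * 4.106 / 5.412 = 434.58 s

434.58 s


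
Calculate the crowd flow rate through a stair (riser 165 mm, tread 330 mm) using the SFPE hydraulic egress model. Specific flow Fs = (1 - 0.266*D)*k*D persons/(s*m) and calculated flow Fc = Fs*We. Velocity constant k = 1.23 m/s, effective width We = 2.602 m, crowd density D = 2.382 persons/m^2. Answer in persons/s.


1 - 0.266*D = 1 - 0.266*2.382 = 0.36639
Fs = 0.36639 * 1.23 * 2.382 = 1.0735 persons/(s*m)
Fc = 1.0735 * 2.602 = 2.7932 persons/s

2.7932 persons/s


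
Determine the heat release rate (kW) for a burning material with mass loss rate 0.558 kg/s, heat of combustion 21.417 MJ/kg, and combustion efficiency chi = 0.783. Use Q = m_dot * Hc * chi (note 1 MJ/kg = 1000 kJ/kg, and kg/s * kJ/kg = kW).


Hc = 21.417 MJ/kg = 21.417 * 1000 kJ/kg = 21417 kJ/kg
Q = 0.558 kg/s * 21417 kJ/kg * 0.783 = 9357.4 kW

9357.4 kW


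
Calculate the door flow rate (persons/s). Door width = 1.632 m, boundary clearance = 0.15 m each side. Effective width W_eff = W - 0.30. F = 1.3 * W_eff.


W_eff = 1.632 - 0.30 = 1.332 m
F = 1.3 * 1.332 = 1.7316 persons/s

1.7316 persons/s


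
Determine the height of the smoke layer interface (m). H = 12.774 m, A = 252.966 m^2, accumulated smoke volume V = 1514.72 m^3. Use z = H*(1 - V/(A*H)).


V/(A*H) = 0.46875
1 - 0.46875 = 0.53125
z = 12.774 * 0.53125 = 6.7862 m

6.7862 m


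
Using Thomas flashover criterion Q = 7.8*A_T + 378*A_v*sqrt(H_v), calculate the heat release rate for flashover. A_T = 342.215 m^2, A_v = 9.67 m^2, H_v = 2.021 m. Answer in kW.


7.8*A_T = 2669.277
sqrt(H_v) = 1.4216
378*A_v*sqrt(H_v) = 5196.4
Q = 2669.277 + 5196.4 = 7865.7 kW

7865.7 kW


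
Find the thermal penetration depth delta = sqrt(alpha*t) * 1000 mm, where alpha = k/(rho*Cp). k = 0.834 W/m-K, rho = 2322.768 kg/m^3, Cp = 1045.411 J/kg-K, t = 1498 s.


alpha = 0.834 / (2322.768 * 1045.411) = 3.4346e-07 m^2/s
alpha * t = 0.00051450
delta = sqrt(0.00051450) * 1000 = 22.683 mm

22.683 mm


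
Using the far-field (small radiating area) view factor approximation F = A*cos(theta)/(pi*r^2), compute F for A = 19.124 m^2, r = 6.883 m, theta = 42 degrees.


cos(42 deg) = 0.74314
pi*r^2 = 148.84
F = 19.124 * 0.74314 / 148.84 = 0.095488

0.095488


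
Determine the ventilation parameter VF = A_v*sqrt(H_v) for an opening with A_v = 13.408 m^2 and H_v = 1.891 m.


sqrt(H_v) = 1.3751
VF = 13.408 * 1.3751 = 18.438 m^(5/2)

18.438 m^(5/2)


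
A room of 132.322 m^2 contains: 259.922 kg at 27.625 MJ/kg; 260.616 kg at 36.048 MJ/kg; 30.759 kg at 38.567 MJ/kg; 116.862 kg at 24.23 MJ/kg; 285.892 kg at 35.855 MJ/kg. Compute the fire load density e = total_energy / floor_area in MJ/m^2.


Total energy = 259.922*27.625 + 260.616*36.048 + 30.759*38.567 + 116.862*24.23 + 285.892*35.855
= 7180.345 + 9394.686 + 1186.282 + 2831.566 + 10250.66
= 30843.54 MJ
e = 30843.54 / 132.322 = 233.09 MJ/m^2

233.09 MJ/m^2


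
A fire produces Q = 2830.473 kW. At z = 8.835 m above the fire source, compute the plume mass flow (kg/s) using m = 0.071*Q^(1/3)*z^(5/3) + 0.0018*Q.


Q^(1/3) = 14.146
z^(5/3) = 37.758
First term = 0.071 * 14.146 * 37.758 = 37.922
Second term = 0.0018 * 2830.473 = 5.0949
m = 43.017 kg/s

43.017 kg/s


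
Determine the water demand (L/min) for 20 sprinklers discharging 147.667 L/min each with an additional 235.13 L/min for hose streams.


Sprinkler demand = 20 * 147.667 = 2953.34 L/min
Total = 2953.34 + 235.13 = 3188.47 L/min

3188.47 L/min


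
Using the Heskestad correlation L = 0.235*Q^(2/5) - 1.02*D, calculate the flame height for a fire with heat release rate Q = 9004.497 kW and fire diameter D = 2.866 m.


Q^(2/5) = 38.175
0.235 * Q^(2/5) = 8.9712
1.02 * D = 2.9233
L = 6.0479 m

6.0479 m


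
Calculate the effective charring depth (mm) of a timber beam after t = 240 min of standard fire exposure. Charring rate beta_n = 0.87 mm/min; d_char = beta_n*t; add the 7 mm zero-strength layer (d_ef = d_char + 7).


d_char = 0.87 * 240 = 208.8 mm
d_ef = 208.8 + 1.0*7 = 215.8 mm

215.8 mm


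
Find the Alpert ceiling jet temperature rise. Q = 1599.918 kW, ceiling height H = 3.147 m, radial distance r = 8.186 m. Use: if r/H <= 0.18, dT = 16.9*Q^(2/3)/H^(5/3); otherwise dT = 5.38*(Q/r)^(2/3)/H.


r/H = 8.186 / 3.147 = 2.6012
r/H > 0.18, so dT = 5.38*(Q/r)^(2/3)/H
Q/r = 195.45
(Q/r)^(2/3) = 33.678
dT = 5.38 * 33.678 / 3.147 = 57.575 K

57.575 K


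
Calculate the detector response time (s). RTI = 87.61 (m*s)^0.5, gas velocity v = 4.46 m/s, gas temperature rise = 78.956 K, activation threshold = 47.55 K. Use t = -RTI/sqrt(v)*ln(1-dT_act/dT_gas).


dT_act/dT_gas = 0.60223
ln(1 - 0.60223) = -0.92189
t = -87.61 / sqrt(4.46) * -0.92189 = 38.244 s

38.244 s


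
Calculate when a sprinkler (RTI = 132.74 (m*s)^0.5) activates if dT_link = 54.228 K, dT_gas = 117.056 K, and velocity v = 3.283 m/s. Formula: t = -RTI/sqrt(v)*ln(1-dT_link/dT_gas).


dT_link/dT_gas = 0.46327
ln(1 - 0.46327) = -0.62225
t = -132.74 / sqrt(3.283) * -0.62225 = 45.586 s

45.586 s


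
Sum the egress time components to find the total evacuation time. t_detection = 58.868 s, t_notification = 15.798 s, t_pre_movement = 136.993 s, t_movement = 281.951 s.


Total = 58.868 + 15.798 + 136.993 + 281.951 = 493.61 s

493.61 s


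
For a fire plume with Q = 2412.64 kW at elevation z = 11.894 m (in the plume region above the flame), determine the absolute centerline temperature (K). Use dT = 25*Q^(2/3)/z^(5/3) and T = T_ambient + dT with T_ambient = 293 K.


Q^(2/3) = 179.89
z^(5/3) = 61.975
dT = 25 * 179.89 / 61.975 = 72.564 K
T = 293 + 72.564 = 365.56 K

365.56 K


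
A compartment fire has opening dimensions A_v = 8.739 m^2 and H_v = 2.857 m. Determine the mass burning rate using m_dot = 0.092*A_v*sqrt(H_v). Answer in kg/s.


sqrt(H_v) = 1.6903
m_dot = 0.092 * 8.739 * 1.6903 = 1.3590 kg/s

1.3590 kg/s


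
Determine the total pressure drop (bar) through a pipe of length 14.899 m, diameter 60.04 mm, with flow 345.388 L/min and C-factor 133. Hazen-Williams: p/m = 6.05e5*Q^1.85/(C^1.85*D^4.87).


Q^1.85 = 49644
C^1.85 = 8494.3
D^4.87 = 4.5815e+08
p/m = 0.0077178 bar/m
p_total = 0.0077178 * 14.899 = 0.11499 bar

0.11499 bar


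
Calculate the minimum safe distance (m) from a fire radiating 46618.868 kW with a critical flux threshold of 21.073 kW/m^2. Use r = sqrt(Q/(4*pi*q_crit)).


4*pi*q_crit = 264.81
Q/(4*pi*q_crit) = 176.05
r = sqrt(176.05) = 13.268 m

13.268 m


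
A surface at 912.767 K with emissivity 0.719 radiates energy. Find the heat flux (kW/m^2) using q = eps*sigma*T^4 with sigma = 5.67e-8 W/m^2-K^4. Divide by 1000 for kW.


T^4 = 6.9413e+11
q = 0.719 * 5.67e-8 * 6.9413e+11 / 1000 = 28.298 kW/m^2

28.298 kW/m^2


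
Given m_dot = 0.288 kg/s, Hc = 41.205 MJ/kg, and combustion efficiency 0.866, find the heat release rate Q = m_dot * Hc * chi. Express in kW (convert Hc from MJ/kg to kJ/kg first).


Hc = 41.205 MJ/kg = 41.205 * 1000 kJ/kg = 41205 kJ/kg
Q = 0.288 kg/s * 41205 kJ/kg * 0.866 = 10277 kW

10277 kW


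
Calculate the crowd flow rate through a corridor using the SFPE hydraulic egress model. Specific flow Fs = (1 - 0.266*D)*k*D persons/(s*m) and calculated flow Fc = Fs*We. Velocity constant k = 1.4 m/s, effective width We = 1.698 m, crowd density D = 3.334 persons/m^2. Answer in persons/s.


1 - 0.266*D = 1 - 0.266*3.334 = 0.11316
Fs = 0.11316 * 1.4 * 3.334 = 0.52817 persons/(s*m)
Fc = 0.52817 * 1.698 = 0.89683 persons/s

0.89683 persons/s


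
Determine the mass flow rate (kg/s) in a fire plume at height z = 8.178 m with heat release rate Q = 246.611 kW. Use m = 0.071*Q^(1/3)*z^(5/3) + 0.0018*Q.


Q^(1/3) = 6.2710
z^(5/3) = 33.195
First term = 0.071 * 6.2710 * 33.195 = 14.780
Second term = 0.0018 * 246.611 = 0.44390
m = 15.224 kg/s

15.224 kg/s


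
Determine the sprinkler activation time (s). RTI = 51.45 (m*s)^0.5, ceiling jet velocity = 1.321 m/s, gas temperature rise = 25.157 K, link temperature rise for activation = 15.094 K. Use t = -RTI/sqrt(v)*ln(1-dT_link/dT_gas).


dT_link/dT_gas = 0.59999
ln(1 - 0.59999) = -0.91627
t = -51.45 / sqrt(1.321) * -0.91627 = 41.016 s

41.016 s


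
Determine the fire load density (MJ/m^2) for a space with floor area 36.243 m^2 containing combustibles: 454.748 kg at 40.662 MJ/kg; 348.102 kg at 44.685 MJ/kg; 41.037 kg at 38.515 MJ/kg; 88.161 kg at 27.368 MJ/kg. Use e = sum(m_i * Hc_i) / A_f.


Total energy = 454.748*40.662 + 348.102*44.685 + 41.037*38.515 + 88.161*27.368
= 18490.96 + 15554.94 + 1580.540 + 2412.790
= 38039.23 MJ
e = 38039.23 / 36.243 = 1049.6 MJ/m^2

1049.6 MJ/m^2


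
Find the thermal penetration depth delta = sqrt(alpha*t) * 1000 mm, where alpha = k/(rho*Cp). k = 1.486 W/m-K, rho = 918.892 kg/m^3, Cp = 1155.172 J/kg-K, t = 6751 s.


alpha = 1.486 / (918.892 * 1155.172) = 1.3999e-06 m^2/s
alpha * t = 0.0094510
delta = sqrt(0.0094510) * 1000 = 97.216 mm

97.216 mm


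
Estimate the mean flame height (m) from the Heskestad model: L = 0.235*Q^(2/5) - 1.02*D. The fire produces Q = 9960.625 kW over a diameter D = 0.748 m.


Q^(2/5) = 39.748
0.235 * Q^(2/5) = 9.3408
1.02 * D = 0.76296
L = 8.5778 m

8.5778 m


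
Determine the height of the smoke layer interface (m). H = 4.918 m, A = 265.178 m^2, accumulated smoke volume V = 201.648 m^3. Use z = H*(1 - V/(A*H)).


V/(A*H) = 0.15462
1 - 0.15462 = 0.84538
z = 4.918 * 0.84538 = 4.1576 m

4.1576 m


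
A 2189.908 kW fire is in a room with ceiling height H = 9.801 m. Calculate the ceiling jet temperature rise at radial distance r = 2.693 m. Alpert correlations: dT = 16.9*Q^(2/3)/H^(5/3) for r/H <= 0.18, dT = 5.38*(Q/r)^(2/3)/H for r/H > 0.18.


r/H = 2.693 / 9.801 = 0.27477
r/H > 0.18, so dT = 5.38*(Q/r)^(2/3)/H
Q/r = 813.19
(Q/r)^(2/3) = 87.122
dT = 5.38 * 87.122 / 9.801 = 47.823 K

47.823 K


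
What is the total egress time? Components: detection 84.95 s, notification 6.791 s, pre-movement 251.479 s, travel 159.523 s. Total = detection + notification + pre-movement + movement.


Total = 84.95 + 6.791 + 251.479 + 159.523 = 502.743 s

502.743 s


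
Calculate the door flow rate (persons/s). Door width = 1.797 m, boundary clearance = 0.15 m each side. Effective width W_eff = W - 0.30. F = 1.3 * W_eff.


W_eff = 1.797 - 0.30 = 1.497 m
F = 1.3 * 1.497 = 1.9461 persons/s

1.9461 persons/s


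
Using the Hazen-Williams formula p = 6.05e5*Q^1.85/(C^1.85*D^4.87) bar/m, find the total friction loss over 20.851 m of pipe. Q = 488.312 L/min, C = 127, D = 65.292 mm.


Q^1.85 = 94209
C^1.85 = 7799.0
D^4.87 = 6.8924e+08
p/m = 0.010603 bar/m
p_total = 0.010603 * 20.851 = 0.22109 bar

0.22109 bar


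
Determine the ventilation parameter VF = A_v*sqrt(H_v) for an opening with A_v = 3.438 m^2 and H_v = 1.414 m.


sqrt(H_v) = 1.1891
VF = 3.438 * 1.1891 = 4.0882 m^(5/2)

4.0882 m^(5/2)


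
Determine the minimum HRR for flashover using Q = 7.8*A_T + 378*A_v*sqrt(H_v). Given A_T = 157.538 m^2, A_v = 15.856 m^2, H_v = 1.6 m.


7.8*A_T = 1228.8
sqrt(H_v) = 1.2649
378*A_v*sqrt(H_v) = 7581.3
Q = 1228.8 + 7581.3 = 8810.1 kW

8810.1 kW


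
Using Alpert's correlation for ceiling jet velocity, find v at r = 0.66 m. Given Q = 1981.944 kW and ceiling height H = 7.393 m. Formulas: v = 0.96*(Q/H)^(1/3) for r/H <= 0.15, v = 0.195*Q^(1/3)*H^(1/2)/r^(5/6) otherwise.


r/H = 0.66 / 7.393 = 0.089274
r/H <= 0.15, so v = 0.96*(Q/H)^(1/3)
Q/H = 268.08
(Q/H)^(1/3) = 6.4480
v = 0.96 * 6.4480 = 6.1901 m/s

6.1901 m/s


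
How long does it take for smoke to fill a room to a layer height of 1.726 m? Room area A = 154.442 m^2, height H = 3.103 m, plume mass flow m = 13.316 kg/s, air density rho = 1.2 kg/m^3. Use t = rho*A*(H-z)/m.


H - z = 1.377 m
t = 1.2 * 154.442 * 1.377 / 13.316 = 19.165 s

19.165 s


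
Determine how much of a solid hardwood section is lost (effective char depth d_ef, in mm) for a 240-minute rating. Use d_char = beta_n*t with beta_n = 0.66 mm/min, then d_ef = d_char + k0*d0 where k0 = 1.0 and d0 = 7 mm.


d_char = 0.66 * 240 = 158.4 mm
d_ef = 158.4 + 1.0*7 = 165.4 mm

165.4 mm


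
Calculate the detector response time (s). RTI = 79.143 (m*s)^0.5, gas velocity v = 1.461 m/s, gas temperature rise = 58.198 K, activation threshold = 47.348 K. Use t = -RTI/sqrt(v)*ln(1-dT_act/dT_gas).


dT_act/dT_gas = 0.81357
ln(1 - 0.81357) = -1.6797
t = -79.143 / sqrt(1.461) * -1.6797 = 109.98 s

109.98 s


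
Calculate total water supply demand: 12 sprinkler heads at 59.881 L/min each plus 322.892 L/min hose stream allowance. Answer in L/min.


Sprinkler demand = 12 * 59.881 = 718.572 L/min
Total = 718.572 + 322.892 = 1041.464 L/min

1041.464 L/min


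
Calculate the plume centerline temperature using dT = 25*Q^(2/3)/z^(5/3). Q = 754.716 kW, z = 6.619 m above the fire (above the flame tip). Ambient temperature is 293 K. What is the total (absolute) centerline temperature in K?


Q^(2/3) = 82.894
z^(5/3) = 23.334
dT = 25 * 82.894 / 23.334 = 88.813 K
T = 293 + 88.813 = 381.81 K

381.81 K


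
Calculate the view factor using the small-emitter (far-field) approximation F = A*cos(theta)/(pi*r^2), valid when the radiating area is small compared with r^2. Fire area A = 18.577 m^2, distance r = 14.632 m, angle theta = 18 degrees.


cos(18 deg) = 0.95106
pi*r^2 = 672.60
F = 18.577 * 0.95106 / 672.60 = 0.026268

0.026268


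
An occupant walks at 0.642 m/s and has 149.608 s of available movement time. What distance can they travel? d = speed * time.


d = 0.642 * 149.608 = 96.048 m

96.048 m


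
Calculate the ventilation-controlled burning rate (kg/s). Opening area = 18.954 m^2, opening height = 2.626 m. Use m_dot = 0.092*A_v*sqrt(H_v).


sqrt(H_v) = 1.6205
m_dot = 0.092 * 18.954 * 1.6205 = 2.8258 kg/s

2.8258 kg/s


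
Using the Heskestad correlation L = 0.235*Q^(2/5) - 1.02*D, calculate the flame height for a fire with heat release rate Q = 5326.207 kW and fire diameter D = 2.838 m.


Q^(2/5) = 30.943
0.235 * Q^(2/5) = 7.2717
1.02 * D = 2.8948
L = 4.3769 m

4.3769 m


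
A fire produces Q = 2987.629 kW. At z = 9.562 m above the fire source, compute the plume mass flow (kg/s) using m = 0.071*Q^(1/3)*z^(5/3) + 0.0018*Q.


Q^(1/3) = 14.403
z^(5/3) = 43.077
First term = 0.071 * 14.403 * 43.077 = 44.050
Second term = 0.0018 * 2987.629 = 5.3777
m = 49.428 kg/s

49.428 kg/s


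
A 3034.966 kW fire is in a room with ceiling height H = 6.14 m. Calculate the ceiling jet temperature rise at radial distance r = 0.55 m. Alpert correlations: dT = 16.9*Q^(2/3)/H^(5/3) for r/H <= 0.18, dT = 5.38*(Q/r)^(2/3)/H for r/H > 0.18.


r/H = 0.55 / 6.14 = 0.089577
r/H <= 0.18, so dT = 16.9*Q^(2/3)/H^(5/3)
Q^(2/3) = 209.62
H^(5/3) = 20.588
dT = 16.9 * 209.62 / 20.588 = 172.07 K

172.07 K


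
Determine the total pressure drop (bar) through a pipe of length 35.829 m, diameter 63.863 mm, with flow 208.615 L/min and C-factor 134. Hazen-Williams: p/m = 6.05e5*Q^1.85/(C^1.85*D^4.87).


Q^1.85 = 19534
C^1.85 = 8612.8
D^4.87 = 6.1882e+08
p/m = 0.0022174 bar/m
p_total = 0.0022174 * 35.829 = 0.079446 bar

0.079446 bar


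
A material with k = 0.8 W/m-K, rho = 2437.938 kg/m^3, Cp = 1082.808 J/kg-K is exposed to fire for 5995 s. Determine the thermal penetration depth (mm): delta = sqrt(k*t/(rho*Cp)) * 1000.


alpha = 0.8 / (2437.938 * 1082.808) = 3.0305e-07 m^2/s
alpha * t = 0.0018168
delta = sqrt(0.0018168) * 1000 = 42.624 mm

42.624 mm


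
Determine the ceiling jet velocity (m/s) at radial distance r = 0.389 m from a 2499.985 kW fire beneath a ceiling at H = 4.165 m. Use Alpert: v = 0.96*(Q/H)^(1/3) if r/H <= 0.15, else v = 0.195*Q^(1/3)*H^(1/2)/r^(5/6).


r/H = 0.389 / 4.165 = 0.093397
r/H <= 0.15, so v = 0.96*(Q/H)^(1/3)
Q/H = 600.24
(Q/H)^(1/3) = 8.4354
v = 0.96 * 8.4354 = 8.0980 m/s

8.0980 m/s
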